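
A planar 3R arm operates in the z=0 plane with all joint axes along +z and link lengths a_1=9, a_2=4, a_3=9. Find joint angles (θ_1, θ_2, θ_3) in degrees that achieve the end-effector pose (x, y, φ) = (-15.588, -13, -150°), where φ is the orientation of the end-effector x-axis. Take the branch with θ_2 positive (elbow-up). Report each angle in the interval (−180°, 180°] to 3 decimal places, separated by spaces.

-150.000 60.007 -60.007

wrist centre = target − a_3·(cos φ, sin φ) = (-7.7938, -8.5000)
cos θ_2 = (132.9929−9²−4²)/(2·9·4) = 0.4999; θ_2 = 60.0065° (elbow-up)
β = atan2(-8.5000,-7.7938) = -132.5182°; ψ = atan2(3.4643,10.9996) = 17.4818°
θ_1 = β − ψ = -150.0000°
θ_3 = φ − θ_1 − θ_2 = -60.0065° (wrapped to (-180°,180°])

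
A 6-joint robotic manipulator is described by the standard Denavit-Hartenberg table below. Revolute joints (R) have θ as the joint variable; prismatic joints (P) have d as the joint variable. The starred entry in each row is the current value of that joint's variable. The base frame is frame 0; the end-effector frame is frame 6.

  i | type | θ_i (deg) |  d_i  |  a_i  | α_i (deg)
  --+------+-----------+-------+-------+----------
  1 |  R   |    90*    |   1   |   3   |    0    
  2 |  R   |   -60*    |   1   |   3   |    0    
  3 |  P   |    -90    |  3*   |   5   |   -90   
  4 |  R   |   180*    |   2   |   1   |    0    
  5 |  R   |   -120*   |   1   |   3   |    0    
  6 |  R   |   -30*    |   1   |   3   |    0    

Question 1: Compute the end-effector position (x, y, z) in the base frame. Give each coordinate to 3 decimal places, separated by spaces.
after link 1: o_1 = (0.0000, 3.0000, 1.0000)
after link 2: o_2 = (2.5981, 4.5000, 2.0000)
after link 3: o_3 = (5.0981, 0.1699, 5.0000)
after link 4: o_4 = (6.3301, 2.0359, 5.0000)
after link 5: o_5 = (7.9462, 1.2369, 2.4019)
after link 6: o_6 = (10.1112, -0.5131, 0.9019)

10.111 -0.513 0.902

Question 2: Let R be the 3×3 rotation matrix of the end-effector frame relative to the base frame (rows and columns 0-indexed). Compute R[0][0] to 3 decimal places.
End-effector x-axis (col 0 of R) = (0.4330,-0.7500,-0.5000)
R[0][0] = 0.4330

0.433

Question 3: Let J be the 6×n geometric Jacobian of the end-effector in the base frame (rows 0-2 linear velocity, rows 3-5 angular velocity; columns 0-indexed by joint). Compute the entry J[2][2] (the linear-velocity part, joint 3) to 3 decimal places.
1.000

prismatic axis z_2 = (0.0000,0.0000,1.0000)
J_v[:, 2] = z_2; J_ω[:, 2] = (0,0,0)
entry J[2][2] = 1.0000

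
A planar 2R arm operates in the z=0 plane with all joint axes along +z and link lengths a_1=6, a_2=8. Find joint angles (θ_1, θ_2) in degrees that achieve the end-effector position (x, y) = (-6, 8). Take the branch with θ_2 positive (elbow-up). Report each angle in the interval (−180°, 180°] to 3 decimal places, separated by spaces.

73.740 90.000

cos θ_2 = (100.0000−6²−8²)/(2·6·8) = 0.0000; θ_2 = 90.0000° (elbow-up)
β = atan2(8.0000,-6.0000) = 126.8699°; ψ = atan2(8.0000,6.0000) = 53.1301°
θ_1 = β − ψ = 73.7398°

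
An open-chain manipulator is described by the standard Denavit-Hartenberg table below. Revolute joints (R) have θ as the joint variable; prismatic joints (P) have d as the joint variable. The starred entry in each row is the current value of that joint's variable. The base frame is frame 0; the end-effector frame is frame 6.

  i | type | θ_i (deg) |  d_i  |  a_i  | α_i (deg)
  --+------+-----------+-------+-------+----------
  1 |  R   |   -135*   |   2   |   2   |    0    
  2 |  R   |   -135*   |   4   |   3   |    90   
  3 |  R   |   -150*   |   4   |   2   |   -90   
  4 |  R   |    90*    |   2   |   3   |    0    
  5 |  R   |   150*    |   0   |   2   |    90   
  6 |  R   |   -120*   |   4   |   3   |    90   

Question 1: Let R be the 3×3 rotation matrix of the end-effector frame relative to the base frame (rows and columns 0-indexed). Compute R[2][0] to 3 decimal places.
0.625

End-effector x-axis (col 0 of R) = (-0.4330,-0.6495,0.6250)
R[2][0] = 0.6250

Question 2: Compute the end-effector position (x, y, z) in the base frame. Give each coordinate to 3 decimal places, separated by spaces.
after link 1: o_1 = (-1.4142, -1.4142, 2.0000)
after link 2: o_2 = (-1.4142, 1.5858, 6.0000)
after link 3: o_3 = (2.5858, -0.1463, 5.0000)
after link 4: o_4 = (-0.4142, 0.8537, 3.2679)
after link 5: o_5 = (1.3178, 1.7198, 3.7679)
after link 6: o_6 = (-1.9812, 2.7712, 7.3750)

-1.981 2.771 7.375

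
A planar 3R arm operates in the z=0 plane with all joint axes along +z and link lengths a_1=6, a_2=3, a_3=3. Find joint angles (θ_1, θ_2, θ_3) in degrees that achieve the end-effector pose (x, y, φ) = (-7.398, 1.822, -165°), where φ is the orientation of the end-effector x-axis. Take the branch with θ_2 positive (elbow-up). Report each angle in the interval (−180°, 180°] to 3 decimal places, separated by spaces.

119.998 119.993 -44.990

wrist centre = target − a_3·(cos φ, sin φ) = (-4.5002, 2.5985)
cos θ_2 = (27.0040−6²−3²)/(2·6·3) = -0.4999; θ_2 = 119.9927° (elbow-up)
β = atan2(2.5985,-4.5002) = 149.9976°; ψ = atan2(2.5983,4.5003) = 30.0000°
θ_1 = β − ψ = 119.9976°
θ_3 = φ − θ_1 − θ_2 = -44.9903° (wrapped to (-180°,180°])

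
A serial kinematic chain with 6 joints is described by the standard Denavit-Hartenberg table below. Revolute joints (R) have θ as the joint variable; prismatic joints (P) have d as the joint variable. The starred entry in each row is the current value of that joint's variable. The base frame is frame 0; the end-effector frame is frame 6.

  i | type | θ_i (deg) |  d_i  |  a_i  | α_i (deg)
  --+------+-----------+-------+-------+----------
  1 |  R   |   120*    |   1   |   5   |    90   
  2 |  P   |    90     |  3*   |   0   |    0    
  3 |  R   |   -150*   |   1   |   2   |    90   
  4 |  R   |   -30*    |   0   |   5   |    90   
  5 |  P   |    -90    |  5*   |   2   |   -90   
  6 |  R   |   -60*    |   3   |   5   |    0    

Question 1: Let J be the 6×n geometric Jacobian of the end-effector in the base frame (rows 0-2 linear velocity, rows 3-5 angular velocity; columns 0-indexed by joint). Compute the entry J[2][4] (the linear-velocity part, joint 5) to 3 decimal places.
0.433

prismatic axis z_4 = (-0.6250,-0.6495,0.4330)
J_v[:, 4] = z_4; J_ω[:, 4] = (0,0,0)
entry J[2][4] = 0.4330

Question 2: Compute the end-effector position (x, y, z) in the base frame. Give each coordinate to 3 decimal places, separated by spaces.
-12.512 5.511 -0.442

after link 1: o_1 = (-2.5000, 4.3301, 1.0000)
after link 2: o_2 = (0.0981, 5.8301, 1.0000)
after link 3: o_3 = (0.4641, 7.1962, -0.7321)
after link 4: o_4 = (-2.7835, 7.8212, -4.4821)
after link 5: o_5 = (-6.7745, 6.0736, -1.3170)
after link 6: o_6 = (-12.5119, 5.5111, -0.4420)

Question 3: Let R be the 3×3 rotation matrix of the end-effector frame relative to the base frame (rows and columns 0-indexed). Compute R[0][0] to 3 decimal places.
End-effector x-axis (col 0 of R) = (-0.7578,-0.1875,0.6250)
R[0][0] = -0.7578

-0.758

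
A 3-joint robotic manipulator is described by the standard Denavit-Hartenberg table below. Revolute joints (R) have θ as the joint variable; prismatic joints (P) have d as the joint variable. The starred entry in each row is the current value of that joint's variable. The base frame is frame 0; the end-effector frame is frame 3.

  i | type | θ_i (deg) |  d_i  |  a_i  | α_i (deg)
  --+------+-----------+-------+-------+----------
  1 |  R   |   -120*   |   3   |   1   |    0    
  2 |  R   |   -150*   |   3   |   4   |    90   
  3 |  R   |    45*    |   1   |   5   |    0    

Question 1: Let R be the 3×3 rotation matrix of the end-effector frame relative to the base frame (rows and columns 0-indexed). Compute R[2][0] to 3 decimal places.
End-effector x-axis (col 0 of R) = (-0.0000,0.7071,0.7071)
R[2][0] = 0.7071

0.707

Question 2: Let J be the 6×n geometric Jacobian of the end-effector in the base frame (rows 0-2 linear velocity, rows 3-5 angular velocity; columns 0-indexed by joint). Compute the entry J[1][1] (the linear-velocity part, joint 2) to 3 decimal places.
axis z_1 = (0.0000,0.0000,1.0000); lever o_n−o_1 = (1.0000,7.5355,6.5355)
cross product → J_v[:, 1] = (-7.5355,1.0000,0.0000)
J_ω[:, 1] = z_1
entry J[1][1] = 1.0000

1.000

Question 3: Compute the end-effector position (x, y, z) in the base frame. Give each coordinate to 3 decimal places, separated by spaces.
0.500 6.670 9.536

after link 1: o_1 = (-0.5000, -0.8660, 3.0000)
after link 2: o_2 = (-0.5000, 3.1340, 6.0000)
after link 3: o_3 = (0.5000, 6.6695, 9.5355)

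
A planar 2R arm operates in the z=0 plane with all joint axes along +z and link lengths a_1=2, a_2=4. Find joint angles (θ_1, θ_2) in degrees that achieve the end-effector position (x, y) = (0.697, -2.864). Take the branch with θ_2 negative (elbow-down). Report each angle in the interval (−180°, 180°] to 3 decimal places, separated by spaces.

29.991 -134.990

cos θ_2 = (8.6883−2²−4²)/(2·2·4) = -0.7070; θ_2 = -134.9898° (elbow-down)
β = atan2(-2.8640,0.6970) = -76.3221°; ψ = atan2(-2.8289,-0.8279) = -106.3128°
θ_1 = β − ψ = 29.9908°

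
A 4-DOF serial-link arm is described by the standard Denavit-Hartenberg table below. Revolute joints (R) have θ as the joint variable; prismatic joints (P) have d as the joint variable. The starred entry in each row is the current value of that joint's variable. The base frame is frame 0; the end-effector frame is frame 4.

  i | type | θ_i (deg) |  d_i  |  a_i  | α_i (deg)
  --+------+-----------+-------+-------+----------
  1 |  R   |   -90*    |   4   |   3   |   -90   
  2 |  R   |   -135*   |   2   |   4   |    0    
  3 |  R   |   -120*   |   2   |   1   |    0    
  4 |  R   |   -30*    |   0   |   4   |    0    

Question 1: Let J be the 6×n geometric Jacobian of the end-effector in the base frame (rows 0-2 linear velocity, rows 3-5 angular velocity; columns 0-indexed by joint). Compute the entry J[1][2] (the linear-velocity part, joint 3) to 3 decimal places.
axis z_2 = (1.0000,0.0000,0.0000); lever o_n−o_2 = (2.0000,-0.7765,-4.8296)
cross product → J_v[:, 2] = (-0.0000,4.8296,-0.7765)
J_ω[:, 2] = z_2
entry J[1][2] = 4.8296

4.830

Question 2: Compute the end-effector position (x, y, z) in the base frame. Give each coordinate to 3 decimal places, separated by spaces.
after link 1: o_1 = (0.0000, -3.0000, 4.0000)
after link 2: o_2 = (2.0000, -0.1716, 6.8284)
after link 3: o_3 = (4.0000, 0.0872, 5.8625)
after link 4: o_4 = (4.0000, -0.9480, 1.9988)

4.000 -0.948 1.999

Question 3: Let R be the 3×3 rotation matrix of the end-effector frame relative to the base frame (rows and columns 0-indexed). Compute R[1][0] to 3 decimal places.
-0.259

End-effector x-axis (col 0 of R) = (0.0000,-0.2588,-0.9659)
R[1][0] = -0.2588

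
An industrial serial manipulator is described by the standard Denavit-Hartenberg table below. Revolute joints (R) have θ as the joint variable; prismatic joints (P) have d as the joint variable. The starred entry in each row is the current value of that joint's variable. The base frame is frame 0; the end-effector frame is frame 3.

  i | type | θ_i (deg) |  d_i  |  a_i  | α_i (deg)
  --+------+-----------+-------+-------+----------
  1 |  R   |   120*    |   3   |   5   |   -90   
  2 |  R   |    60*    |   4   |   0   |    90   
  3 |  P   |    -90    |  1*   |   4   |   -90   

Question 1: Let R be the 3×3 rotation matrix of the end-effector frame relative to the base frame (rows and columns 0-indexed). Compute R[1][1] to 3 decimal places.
End-effector y-axis (col 1 of R) = (0.4330,-0.7500,-0.5000)
R[1][1] = -0.7500

-0.750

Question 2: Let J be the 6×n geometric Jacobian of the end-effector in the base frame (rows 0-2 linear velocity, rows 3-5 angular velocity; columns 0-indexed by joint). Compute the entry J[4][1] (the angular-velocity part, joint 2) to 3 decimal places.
axis z_1 = (-0.8660,-0.5000,0.0000); lever o_n−o_1 = (-0.4330,0.7500,0.5000)
cross product → J_v[:, 1] = (-0.2500,0.4330,-0.8660)
J_ω[:, 1] = z_1
entry J[4][1] = -0.5000

-0.500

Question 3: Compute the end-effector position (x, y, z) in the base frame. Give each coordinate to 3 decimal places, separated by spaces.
-2.933 5.080 3.500

after link 1: o_1 = (-2.5000, 4.3301, 3.0000)
after link 2: o_2 = (-5.9641, 2.3301, 3.0000)
after link 3: o_3 = (-2.9330, 5.0801, 3.5000)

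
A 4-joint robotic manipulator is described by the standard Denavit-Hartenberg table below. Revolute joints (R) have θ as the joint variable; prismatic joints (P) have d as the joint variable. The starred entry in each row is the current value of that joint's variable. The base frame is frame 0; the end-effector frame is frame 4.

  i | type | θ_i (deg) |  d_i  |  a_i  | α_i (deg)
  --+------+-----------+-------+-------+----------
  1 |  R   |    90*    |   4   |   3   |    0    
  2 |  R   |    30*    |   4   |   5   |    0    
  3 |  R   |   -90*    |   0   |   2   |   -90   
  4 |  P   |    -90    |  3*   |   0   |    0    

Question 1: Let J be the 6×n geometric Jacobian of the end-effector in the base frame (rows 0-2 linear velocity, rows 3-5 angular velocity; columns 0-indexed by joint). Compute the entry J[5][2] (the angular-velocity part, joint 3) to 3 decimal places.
axis z_2 = (0.0000,0.0000,1.0000); lever o_n−o_2 = (0.2321,3.5981,0.0000)
cross product → J_v[:, 2] = (-3.5981,0.2321,0.0000)
J_ω[:, 2] = z_2
entry J[5][2] = 1.0000

1.000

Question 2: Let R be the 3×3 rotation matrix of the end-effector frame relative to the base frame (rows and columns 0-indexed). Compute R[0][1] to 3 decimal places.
End-effector y-axis (col 1 of R) = (0.8660,0.5000,-0.0000)
R[0][1] = 0.8660

0.866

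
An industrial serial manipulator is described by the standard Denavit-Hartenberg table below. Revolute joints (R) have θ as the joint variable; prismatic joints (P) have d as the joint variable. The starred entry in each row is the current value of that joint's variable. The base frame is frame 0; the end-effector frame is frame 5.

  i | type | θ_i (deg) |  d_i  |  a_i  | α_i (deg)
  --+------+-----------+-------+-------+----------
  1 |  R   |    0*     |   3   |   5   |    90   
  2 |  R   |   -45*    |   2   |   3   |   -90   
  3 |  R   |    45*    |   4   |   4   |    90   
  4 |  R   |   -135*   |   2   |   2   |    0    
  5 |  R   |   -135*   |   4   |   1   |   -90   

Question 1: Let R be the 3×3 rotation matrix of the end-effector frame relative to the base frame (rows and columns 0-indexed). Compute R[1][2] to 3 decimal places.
End-effector z-axis (col 2 of R) = (-0.5000,-0.7071,0.5000)
R[1][2] = -0.7071

-0.707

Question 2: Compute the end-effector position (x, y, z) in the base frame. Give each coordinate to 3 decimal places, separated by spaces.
13.950 -4.414 -0.879

after link 1: o_1 = (5.0000, 0.0000, 3.0000)
after link 2: o_2 = (7.1213, -2.0000, 0.8787)
after link 3: o_3 = (11.9497, 0.8284, 1.7071)
after link 4: o_4 = (11.2426, -1.5858, 0.4142)
after link 5: o_5 = (13.9497, -4.4142, -0.8787)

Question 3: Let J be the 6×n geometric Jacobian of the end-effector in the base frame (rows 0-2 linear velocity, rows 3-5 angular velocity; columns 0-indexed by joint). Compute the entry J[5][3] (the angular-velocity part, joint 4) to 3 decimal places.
-0.500

axis z_3 = (0.5000,-0.7071,-0.5000); lever o_n−o_3 = (2.0000,-5.2426,-2.5858)
cross product → J_v[:, 3] = (-0.7929,0.2929,-1.2071)
J_ω[:, 3] = z_3
entry J[5][3] = -0.5000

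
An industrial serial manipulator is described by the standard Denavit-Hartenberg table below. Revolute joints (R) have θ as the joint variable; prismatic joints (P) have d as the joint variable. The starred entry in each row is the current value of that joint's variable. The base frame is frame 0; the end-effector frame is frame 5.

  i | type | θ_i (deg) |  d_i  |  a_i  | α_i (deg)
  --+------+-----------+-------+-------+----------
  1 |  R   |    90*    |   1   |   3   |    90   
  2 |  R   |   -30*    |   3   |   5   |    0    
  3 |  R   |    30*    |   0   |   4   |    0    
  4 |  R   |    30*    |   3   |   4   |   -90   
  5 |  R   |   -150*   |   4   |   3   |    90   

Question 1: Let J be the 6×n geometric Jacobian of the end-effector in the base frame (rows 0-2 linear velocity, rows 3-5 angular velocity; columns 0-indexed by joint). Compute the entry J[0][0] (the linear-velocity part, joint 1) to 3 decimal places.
-10.544

axis z_0 = ẑ; lever o_n−o_0 = (7.5000,10.5442,2.6651)
cross product → J_v[:, 0] = (-10.5442,7.5000,0.0000)
J_ω[:, 0] = z_0
entry J[0][0] = -10.5442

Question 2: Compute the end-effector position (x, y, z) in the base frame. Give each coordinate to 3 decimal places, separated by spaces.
after link 1: o_1 = (0.0000, 3.0000, 1.0000)
after link 2: o_2 = (3.0000, 7.3301, -1.5000)
after link 3: o_3 = (3.0000, 11.3301, -1.5000)
after link 4: o_4 = (6.0000, 14.7942, 0.5000)
after link 5: o_5 = (7.5000, 10.5442, 2.6651)

7.500 10.544 2.665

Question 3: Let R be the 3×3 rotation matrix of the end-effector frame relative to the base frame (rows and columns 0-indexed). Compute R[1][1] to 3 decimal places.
End-effector y-axis (col 1 of R) = (0.0000,-0.5000,0.8660)
R[1][1] = -0.5000

-0.500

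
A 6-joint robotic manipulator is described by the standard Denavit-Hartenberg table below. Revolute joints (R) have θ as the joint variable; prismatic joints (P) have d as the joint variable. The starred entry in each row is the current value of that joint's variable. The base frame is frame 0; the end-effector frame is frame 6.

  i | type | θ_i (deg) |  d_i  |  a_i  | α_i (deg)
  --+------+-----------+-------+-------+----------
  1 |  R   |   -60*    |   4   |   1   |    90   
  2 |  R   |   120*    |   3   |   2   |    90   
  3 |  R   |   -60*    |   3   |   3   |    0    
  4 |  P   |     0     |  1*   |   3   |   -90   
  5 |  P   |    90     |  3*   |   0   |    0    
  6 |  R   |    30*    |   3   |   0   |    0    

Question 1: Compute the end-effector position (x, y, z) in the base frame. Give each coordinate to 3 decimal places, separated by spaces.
-1.013 0.147 14.830

after link 1: o_1 = (0.5000, -0.8660, 4.0000)
after link 2: o_2 = (-2.5981, -1.5000, 5.7321)
after link 3: o_3 = (0.5760, -1.8014, 8.5311)
after link 4: o_4 = (2.8840, -0.6029, 10.3301)
after link 5: o_5 = (0.9354, -0.2279, 12.5801)
after link 6: o_6 = (-1.0131, 0.1471, 14.8301)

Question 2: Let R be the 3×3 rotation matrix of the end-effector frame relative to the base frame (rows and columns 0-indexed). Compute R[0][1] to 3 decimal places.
End-effector y-axis (col 1 of R) = (-0.3248,-0.9375,-0.1250)
R[0][1] = -0.3248

-0.325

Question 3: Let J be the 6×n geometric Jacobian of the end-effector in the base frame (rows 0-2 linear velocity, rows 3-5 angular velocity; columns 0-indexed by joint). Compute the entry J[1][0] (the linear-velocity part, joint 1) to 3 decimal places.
axis z_0 = ẑ; lever o_n−o_0 = (-1.0131,0.1471,14.8301)
cross product → J_v[:, 0] = (-0.1471,-1.0131,0.0000)
J_ω[:, 0] = z_0
entry J[1][0] = -1.0131

-1.013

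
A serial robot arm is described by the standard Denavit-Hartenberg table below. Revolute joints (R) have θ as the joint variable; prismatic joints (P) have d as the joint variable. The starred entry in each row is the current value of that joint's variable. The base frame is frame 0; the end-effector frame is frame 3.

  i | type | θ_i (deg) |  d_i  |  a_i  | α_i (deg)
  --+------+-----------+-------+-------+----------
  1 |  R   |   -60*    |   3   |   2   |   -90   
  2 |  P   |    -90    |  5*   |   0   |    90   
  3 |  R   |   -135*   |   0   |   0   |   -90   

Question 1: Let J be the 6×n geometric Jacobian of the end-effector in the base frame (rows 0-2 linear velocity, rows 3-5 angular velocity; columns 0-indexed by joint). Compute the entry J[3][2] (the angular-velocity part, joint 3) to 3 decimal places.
-0.500

axis z_2 = (-0.5000,0.8660,0.0000); lever o_n−o_2 = (0.0000,0.0000,0.0000)
cross product → J_v[:, 2] = (0.0000,0.0000,-0.0000)
J_ω[:, 2] = z_2
entry J[3][2] = -0.5000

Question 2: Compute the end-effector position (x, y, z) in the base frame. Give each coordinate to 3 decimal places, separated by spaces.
5.330 0.768 3.000

after link 1: o_1 = (1.0000, -1.7321, 3.0000)
after link 2: o_2 = (5.3301, 0.7679, 3.0000)
after link 3: o_3 = (5.3301, 0.7679, 3.0000)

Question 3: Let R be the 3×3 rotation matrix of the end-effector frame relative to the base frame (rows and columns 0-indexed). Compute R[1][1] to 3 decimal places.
End-effector y-axis (col 1 of R) = (0.5000,-0.8660,-0.0000)
R[1][1] = -0.8660

-0.866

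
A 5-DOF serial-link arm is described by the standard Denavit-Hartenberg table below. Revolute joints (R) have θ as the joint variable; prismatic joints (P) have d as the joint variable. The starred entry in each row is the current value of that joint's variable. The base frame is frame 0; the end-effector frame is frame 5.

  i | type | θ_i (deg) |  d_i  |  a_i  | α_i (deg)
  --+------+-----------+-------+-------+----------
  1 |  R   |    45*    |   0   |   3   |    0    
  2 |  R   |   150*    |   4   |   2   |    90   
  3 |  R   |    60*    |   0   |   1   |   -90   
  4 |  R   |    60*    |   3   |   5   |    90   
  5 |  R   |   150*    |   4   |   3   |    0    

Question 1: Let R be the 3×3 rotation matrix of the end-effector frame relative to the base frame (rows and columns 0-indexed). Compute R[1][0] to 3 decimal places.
0.893

End-effector x-axis (col 0 of R) = (0.4333,0.8926,-0.1250)
R[1][0] = 0.8926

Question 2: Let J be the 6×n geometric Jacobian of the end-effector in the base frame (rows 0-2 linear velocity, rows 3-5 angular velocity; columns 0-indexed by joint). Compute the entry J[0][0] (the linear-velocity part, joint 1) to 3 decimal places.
-1.802

axis z_0 = ẑ; lever o_n−o_0 = (1.2385,1.8018,11.1561)
cross product → J_v[:, 0] = (-1.8018,1.2385,0.0000)
J_ω[:, 0] = z_0
entry J[0][0] = -1.8018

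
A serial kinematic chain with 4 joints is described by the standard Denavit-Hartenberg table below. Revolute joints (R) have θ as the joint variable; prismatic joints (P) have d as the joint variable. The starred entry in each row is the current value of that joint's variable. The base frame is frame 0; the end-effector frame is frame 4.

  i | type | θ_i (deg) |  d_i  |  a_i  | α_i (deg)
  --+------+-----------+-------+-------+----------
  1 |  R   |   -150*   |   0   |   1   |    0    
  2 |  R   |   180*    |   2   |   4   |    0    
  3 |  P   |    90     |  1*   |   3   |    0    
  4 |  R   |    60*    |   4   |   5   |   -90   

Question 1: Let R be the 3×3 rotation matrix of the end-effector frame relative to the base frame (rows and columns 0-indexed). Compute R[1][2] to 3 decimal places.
End-effector z-axis (col 2 of R) = (-0.0000,-1.0000,0.0000)
R[1][2] = -1.0000

-1.000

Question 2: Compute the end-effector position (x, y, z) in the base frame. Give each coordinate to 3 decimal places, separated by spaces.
-3.902 4.098 7.000

after link 1: o_1 = (-0.8660, -0.5000, 0.0000)
after link 2: o_2 = (2.5981, 1.5000, 2.0000)
after link 3: o_3 = (1.0981, 4.0981, 3.0000)
after link 4: o_4 = (-3.9019, 4.0981, 7.0000)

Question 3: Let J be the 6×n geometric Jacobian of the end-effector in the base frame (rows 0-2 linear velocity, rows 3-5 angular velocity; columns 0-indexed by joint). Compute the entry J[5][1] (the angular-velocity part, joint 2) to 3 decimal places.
1.000

axis z_1 = (0.0000,0.0000,1.0000); lever o_n−o_1 = (-3.0359,4.5981,7.0000)
cross product → J_v[:, 1] = (-4.5981,-3.0359,0.0000)
J_ω[:, 1] = z_1
entry J[5][1] = 1.0000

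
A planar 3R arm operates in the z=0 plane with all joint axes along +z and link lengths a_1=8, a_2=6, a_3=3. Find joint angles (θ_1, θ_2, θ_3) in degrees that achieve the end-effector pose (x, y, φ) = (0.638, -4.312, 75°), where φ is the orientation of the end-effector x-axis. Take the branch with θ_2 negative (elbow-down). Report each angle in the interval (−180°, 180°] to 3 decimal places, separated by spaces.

-44.998 -120.000 -120.002

wrist centre = target − a_3·(cos φ, sin φ) = (-0.1385, -7.2098)
cos θ_2 = (52.0001−8²−6²)/(2·8·6) = -0.5000; θ_2 = -120.0000° (elbow-down)
β = atan2(-7.2098,-0.1385) = -91.1002°; ψ = atan2(-5.1962,5.0000) = -46.1021°
θ_1 = β − ψ = -44.9981°
θ_3 = φ − θ_1 − θ_2 = -120.0020° (wrapped to (-180°,180°])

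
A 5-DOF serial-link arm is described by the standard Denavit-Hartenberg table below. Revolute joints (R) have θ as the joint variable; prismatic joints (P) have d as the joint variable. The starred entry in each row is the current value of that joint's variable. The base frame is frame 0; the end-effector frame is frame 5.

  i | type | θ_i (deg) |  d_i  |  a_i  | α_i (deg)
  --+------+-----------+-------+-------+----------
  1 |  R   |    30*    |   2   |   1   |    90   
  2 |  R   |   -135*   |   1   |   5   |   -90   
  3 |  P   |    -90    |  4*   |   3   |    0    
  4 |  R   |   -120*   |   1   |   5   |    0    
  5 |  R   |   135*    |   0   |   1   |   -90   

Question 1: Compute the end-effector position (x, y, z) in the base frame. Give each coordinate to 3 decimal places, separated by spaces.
after link 1: o_1 = (0.8660, 0.5000, 2.0000)
after link 2: o_2 = (-1.6958, -2.1338, -1.5355)
after link 3: o_3 = (2.2537, -3.3177, -4.3640)
after link 4: o_4 = (4.2677, 0.7319, -2.0092)
after link 5: o_5 = (4.5921, -0.1961, -2.1922)

4.592 -0.196 -2.192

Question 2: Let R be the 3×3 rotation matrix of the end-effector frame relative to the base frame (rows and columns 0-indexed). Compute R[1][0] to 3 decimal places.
-0.928

End-effector x-axis (col 0 of R) = (0.3245,-0.9280,-0.1830)
R[1][0] = -0.9280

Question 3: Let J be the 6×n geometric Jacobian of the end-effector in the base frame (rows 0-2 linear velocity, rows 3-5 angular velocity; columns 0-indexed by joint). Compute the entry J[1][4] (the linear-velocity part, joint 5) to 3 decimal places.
-0.117

axis z_4 = (0.6124,0.3536,-0.7071); lever o_n−o_4 = (0.3245,-0.9280,-0.1830)
cross product → J_v[:, 4] = (-0.7209,-0.1174,-0.6830)
J_ω[:, 4] = z_4
entry J[1][4] = -0.1174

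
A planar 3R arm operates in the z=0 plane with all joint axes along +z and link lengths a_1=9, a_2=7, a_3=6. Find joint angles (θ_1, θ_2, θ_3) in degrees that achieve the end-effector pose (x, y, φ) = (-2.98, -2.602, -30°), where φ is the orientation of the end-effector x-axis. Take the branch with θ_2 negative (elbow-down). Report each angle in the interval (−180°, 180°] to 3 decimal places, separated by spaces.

wrist centre = target − a_3·(cos φ, sin φ) = (-8.1762, 0.3980)
cos θ_2 = (67.0079−9²−7²)/(2·9·7) = -0.4999; θ_2 = -119.9959° (elbow-down)
β = atan2(0.3980,-8.1762) = 177.2131°; ψ = atan2(-6.0624,5.5004) = -47.7826°
θ_1 = β − ψ = 224.9957°
θ_3 = φ − θ_1 − θ_2 = -134.9999° (wrapped to (-180°,180°])

-135.004 -119.996 -135.000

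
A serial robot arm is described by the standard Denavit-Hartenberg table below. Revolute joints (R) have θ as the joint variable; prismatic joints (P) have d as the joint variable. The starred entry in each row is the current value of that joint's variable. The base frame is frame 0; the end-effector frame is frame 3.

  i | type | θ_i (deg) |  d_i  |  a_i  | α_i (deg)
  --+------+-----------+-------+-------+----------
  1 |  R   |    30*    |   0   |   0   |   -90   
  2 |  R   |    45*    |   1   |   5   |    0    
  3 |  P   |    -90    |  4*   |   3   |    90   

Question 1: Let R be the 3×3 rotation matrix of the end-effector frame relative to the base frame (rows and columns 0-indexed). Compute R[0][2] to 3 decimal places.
-0.612

End-effector z-axis (col 2 of R) = (-0.6124,-0.3536,0.7071)
R[0][2] = -0.6124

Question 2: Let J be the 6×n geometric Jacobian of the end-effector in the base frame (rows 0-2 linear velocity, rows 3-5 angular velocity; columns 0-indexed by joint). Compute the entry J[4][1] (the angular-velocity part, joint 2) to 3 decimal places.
0.866

axis z_1 = (-0.5000,0.8660,0.0000); lever o_n−o_1 = (2.3990,7.1586,-1.4142)
cross product → J_v[:, 1] = (-1.2247,-0.7071,-5.6569)
J_ω[:, 1] = z_1
entry J[4][1] = 0.8660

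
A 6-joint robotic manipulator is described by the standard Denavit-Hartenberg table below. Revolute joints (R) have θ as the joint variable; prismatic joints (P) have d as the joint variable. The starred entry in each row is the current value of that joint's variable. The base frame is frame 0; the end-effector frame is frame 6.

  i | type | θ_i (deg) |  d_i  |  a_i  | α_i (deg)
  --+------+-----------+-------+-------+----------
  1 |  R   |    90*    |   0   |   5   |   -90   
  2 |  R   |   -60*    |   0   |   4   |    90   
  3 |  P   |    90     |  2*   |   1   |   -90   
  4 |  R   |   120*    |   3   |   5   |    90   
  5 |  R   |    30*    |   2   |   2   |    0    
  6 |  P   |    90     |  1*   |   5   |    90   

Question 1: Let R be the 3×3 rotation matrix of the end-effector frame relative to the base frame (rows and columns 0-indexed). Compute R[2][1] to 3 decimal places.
End-effector y-axis (col 1 of R) = (-0.8660,0.4330,-0.2500)
R[2][1] = -0.2500

-0.250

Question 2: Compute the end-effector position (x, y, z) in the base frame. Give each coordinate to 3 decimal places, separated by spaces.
after link 1: o_1 = (0.0000, 5.0000, 0.0000)
after link 2: o_2 = (0.0000, 7.0000, 3.4641)
after link 3: o_3 = (-1.0000, 5.2679, 4.4641)
after link 4: o_4 = (1.5000, 7.5179, -0.2990)
after link 5: o_5 = (0.6340, 9.1830, -2.4151)
after link 6: o_6 = (-1.4821, 5.5760, -5.3325)

-1.482 5.576 -5.333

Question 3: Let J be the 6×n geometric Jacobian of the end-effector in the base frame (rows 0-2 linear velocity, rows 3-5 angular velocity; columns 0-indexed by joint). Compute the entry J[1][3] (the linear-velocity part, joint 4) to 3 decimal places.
axis z_3 = (-0.0000,-0.5000,-0.8660); lever o_n−o_3 = (-0.4821,0.3080,-9.7966)
cross product → J_v[:, 3] = (5.1651,0.4175,-0.2410)
J_ω[:, 3] = z_3
entry J[1][3] = 0.4175

0.417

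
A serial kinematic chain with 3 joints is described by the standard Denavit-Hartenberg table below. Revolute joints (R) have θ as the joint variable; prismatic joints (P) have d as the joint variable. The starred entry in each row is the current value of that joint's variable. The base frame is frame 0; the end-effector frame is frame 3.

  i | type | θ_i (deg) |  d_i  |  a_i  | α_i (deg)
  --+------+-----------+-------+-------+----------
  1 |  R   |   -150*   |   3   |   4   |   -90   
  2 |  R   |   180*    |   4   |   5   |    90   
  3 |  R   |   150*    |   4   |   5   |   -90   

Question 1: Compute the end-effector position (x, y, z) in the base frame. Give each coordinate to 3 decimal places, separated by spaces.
after link 1: o_1 = (-3.4641, -2.0000, 3.0000)
after link 2: o_2 = (2.8660, -2.9641, 3.0000)
after link 3: o_3 = (0.3660, -7.2942, -1.0000)

0.366 -7.294 -1.000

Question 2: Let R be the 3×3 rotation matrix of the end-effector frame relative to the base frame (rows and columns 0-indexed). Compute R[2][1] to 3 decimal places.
End-effector y-axis (col 1 of R) = (-0.0000,0.0000,1.0000)
R[2][1] = 1.0000

1.000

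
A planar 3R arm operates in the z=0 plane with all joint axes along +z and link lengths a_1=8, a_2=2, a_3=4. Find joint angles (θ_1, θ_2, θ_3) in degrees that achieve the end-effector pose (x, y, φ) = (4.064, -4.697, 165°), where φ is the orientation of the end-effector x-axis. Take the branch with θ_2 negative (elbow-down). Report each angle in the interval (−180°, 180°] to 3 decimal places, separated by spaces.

wrist centre = target − a_3·(cos φ, sin φ) = (7.9277, -5.7323)
cos θ_2 = (95.7075−8²−2²)/(2·8·2) = 0.8659; θ_2 = -30.0191° (elbow-down)
β = atan2(-5.7323,7.9277) = -35.8695°; ψ = atan2(-1.0006,9.7317) = -5.8703°
θ_1 = β − ψ = -29.9992°
θ_3 = φ − θ_1 − θ_2 = -134.9817° (wrapped to (-180°,180°])

-29.999 -30.019 -134.982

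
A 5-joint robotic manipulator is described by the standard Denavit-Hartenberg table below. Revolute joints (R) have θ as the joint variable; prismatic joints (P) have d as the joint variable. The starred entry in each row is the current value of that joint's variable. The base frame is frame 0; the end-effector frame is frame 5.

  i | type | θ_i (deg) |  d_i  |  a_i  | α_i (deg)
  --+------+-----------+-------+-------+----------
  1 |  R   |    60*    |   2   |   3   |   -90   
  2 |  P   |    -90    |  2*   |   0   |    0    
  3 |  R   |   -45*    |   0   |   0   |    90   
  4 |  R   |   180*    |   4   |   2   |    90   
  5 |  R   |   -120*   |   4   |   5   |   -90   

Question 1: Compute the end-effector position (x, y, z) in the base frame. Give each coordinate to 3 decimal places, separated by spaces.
after link 1: o_1 = (1.5000, 2.5981, 2.0000)
after link 2: o_2 = (-0.2321, 3.5981, 2.0000)
after link 3: o_3 = (-0.2321, 3.5981, 2.0000)
after link 4: o_4 = (-0.9392, 2.3733, -2.2426)
after link 5: o_5 = (-3.7562, 5.4941, 2.5870)

-3.756 5.494 2.587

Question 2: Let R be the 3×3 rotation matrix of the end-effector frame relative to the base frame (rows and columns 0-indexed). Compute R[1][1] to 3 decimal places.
-0.500

End-effector y-axis (col 1 of R) = (0.8660,-0.5000,-0.0000)
R[1][1] = -0.5000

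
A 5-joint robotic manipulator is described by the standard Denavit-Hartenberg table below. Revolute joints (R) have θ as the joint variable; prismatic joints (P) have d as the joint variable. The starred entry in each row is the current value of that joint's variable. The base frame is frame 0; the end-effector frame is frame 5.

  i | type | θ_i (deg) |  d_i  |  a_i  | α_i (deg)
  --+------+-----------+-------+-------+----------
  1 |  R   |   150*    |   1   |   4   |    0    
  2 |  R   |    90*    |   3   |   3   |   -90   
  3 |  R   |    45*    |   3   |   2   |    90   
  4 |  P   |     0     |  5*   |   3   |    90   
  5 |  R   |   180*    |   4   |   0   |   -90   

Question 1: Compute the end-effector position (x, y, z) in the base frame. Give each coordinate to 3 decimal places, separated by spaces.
after link 1: o_1 = (-3.4641, 2.0000, 1.0000)
after link 2: o_2 = (-4.9641, -0.5981, 4.0000)
after link 3: o_3 = (-3.0731, -3.3228, 2.5858)
after link 4: o_4 = (-5.9016, -8.2218, 4.0000)
after link 5: o_5 = (-9.3657, -6.2218, 4.0000)

-9.366 -6.222 4.000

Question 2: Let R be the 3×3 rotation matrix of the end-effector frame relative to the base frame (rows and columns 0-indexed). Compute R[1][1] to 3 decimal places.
-0.500

End-effector y-axis (col 1 of R) = (0.8660,-0.5000,-0.0000)
R[1][1] = -0.5000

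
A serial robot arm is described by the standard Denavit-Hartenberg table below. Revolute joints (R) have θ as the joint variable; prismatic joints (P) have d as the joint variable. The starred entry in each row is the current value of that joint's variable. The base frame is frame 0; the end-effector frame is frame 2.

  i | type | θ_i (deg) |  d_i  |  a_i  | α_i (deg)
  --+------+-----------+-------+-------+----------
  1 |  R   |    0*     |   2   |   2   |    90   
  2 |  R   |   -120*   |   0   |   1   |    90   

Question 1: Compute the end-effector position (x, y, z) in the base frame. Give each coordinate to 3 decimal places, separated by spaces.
1.500 -0.000 1.134

after link 1: o_1 = (2.0000, 0.0000, 2.0000)
after link 2: o_2 = (1.5000, -0.0000, 1.1340)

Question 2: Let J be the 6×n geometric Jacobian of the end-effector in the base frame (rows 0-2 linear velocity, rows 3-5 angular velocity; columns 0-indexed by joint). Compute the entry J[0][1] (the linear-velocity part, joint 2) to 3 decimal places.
axis z_1 = (0.0000,-1.0000,0.0000); lever o_n−o_1 = (-0.5000,-0.0000,-0.8660)
cross product → J_v[:, 1] = (0.8660,-0.0000,-0.5000)
J_ω[:, 1] = z_1
entry J[0][1] = 0.8660

0.866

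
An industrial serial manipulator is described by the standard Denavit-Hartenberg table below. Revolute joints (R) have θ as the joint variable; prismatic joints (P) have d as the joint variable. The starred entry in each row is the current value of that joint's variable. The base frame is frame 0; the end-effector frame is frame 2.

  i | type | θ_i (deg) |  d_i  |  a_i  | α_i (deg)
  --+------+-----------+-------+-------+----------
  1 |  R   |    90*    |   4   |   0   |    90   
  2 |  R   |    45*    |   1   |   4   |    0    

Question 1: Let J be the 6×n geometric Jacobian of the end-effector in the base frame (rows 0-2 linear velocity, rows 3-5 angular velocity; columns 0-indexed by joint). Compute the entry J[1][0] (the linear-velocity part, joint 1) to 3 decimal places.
1.000

axis z_0 = ẑ; lever o_n−o_0 = (1.0000,2.8284,6.8284)
cross product → J_v[:, 0] = (-2.8284,1.0000,0.0000)
J_ω[:, 0] = z_0
entry J[1][0] = 1.0000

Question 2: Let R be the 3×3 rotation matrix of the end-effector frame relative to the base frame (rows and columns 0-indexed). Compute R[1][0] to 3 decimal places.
End-effector x-axis (col 0 of R) = (0.0000,0.7071,0.7071)
R[1][0] = 0.7071

0.707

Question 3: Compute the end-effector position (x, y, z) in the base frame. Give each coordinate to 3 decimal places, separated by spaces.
1.000 2.828 6.828

after link 1: o_1 = (0.0000, 0.0000, 4.0000)
after link 2: o_2 = (1.0000, 2.8284, 6.8284)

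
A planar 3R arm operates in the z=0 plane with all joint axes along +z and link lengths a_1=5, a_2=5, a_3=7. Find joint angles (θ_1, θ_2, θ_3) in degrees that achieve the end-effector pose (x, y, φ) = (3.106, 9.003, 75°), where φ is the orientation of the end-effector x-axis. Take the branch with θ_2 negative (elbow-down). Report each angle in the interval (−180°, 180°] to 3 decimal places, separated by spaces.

wrist centre = target − a_3·(cos φ, sin φ) = (1.2943, 2.2415)
cos θ_2 = (6.6995−5²−5²)/(2·5·5) = -0.8660; θ_2 = -149.9982° (elbow-down)
β = atan2(2.2415,1.2943) = 59.9976°; ψ = atan2(-2.5001,0.6700) = -74.9991°
θ_1 = β − ψ = 134.9967°
θ_3 = φ − θ_1 − θ_2 = 90.0015° (wrapped to (-180°,180°])

134.997 -149.998 90.001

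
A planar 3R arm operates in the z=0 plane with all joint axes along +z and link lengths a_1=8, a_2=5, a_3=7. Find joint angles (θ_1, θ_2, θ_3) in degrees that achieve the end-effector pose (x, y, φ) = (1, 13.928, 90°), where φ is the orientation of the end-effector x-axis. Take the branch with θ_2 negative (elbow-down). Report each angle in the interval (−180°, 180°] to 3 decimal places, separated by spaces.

120.000 -120.002 90.002

wrist centre = target − a_3·(cos φ, sin φ) = (1.0000, 6.9280)
cos θ_2 = (48.9972−8²−5²)/(2·8·5) = -0.5000; θ_2 = -120.0023° (elbow-down)
β = atan2(6.9280,1.0000) = 81.7866°; ψ = atan2(-4.3300,5.4998) = -38.2134°
θ_1 = β − ψ = 120.0000°
θ_3 = φ − θ_1 − θ_2 = 90.0023° (wrapped to (-180°,180°])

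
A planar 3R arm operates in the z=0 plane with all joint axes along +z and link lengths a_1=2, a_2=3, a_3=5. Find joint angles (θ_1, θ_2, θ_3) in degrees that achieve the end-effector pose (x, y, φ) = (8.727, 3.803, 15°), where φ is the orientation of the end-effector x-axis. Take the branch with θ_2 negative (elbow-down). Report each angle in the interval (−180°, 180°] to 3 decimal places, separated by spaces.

60.012 -45.008 -0.004

wrist centre = target − a_3·(cos φ, sin φ) = (3.8974, 2.5089)
cos θ_2 = (21.4841−2²−3²)/(2·2·3) = 0.7070; θ_2 = -45.0080° (elbow-down)
β = atan2(2.5089,3.8974) = 32.7711°; ψ = atan2(-2.1216,4.1210) = -27.2406°
θ_1 = β − ψ = 60.0117°
θ_3 = φ − θ_1 − θ_2 = -0.0038° (wrapped to (-180°,180°])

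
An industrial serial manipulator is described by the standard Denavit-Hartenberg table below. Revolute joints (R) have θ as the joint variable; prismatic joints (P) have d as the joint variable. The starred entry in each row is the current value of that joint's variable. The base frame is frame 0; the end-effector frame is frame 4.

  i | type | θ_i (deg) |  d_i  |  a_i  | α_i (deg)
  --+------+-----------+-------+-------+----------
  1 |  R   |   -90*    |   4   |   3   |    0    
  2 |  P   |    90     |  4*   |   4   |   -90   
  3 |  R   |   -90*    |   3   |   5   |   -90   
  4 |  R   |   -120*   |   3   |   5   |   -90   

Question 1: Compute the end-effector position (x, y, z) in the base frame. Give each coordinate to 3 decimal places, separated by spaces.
after link 1: o_1 = (0.0000, -3.0000, 4.0000)
after link 2: o_2 = (4.0000, -3.0000, 8.0000)
after link 3: o_3 = (4.0000, -0.0000, 13.0000)
after link 4: o_4 = (7.0000, 4.3301, 10.5000)

7.000 4.330 10.500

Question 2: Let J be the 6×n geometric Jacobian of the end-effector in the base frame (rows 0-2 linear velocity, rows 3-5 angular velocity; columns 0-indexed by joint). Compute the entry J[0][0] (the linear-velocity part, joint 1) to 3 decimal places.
-4.330

axis z_0 = ẑ; lever o_n−o_0 = (7.0000,4.3301,10.5000)
cross product → J_v[:, 0] = (-4.3301,7.0000,0.0000)
J_ω[:, 0] = z_0
entry J[0][0] = -4.3301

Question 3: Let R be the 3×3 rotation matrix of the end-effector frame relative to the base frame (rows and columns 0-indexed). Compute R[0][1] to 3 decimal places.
-1.000

End-effector y-axis (col 1 of R) = (-1.0000,-0.0000,0.0000)
R[0][1] = -1.0000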